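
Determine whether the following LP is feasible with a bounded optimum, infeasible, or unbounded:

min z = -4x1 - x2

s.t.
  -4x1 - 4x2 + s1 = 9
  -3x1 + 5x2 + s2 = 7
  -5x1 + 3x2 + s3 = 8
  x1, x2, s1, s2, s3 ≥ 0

Unbounded (objective can decrease without bound)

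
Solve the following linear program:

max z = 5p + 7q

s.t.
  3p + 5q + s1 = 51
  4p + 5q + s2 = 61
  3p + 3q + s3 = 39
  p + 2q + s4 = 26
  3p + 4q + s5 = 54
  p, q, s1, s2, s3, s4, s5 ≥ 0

Evaluate the objective at each vertex of the feasible region:
  z(0, 0) = 0
  z(13, 0) = 65
  z(7, 6) = 77  ←
  z(0, 10.2) = 71.4
The maximum is at p = 7, q = 6.

p = 7, q = 6, z = 77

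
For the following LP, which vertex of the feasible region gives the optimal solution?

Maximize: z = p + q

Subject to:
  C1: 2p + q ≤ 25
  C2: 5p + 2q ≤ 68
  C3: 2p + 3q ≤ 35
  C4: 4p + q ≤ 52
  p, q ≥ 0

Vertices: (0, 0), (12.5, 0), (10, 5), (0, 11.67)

Evaluate the objective at each vertex of the feasible region:
  z(0, 0) = 0
  z(12.5, 0) = 12.5
  z(10, 5) = 15  ←
  z(0, 11.67) = 11.67
The maximum is at p = 10, q = 5.

(10, 5)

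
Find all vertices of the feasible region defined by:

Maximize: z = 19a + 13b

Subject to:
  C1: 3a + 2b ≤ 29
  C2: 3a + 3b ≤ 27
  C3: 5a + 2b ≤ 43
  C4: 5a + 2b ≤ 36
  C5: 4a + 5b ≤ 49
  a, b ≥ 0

(0, 0), (7.2, 0), (6, 3), (0, 9)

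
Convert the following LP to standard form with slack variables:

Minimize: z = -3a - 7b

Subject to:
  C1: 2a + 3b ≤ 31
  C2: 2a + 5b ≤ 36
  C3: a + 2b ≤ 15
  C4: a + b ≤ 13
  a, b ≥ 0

min z = -3a - 7b

s.t.
  2a + 3b + s1 = 31
  2a + 5b + s2 = 36
  a + 2b + s3 = 15
  a + b + s4 = 13
  a, b, s1, s2, s3, s4 ≥ 0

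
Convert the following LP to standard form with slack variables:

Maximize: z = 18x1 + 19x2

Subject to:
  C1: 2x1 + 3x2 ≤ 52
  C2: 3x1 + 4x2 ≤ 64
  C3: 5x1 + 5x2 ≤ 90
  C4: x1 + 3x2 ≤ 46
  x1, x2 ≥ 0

max z = 18x1 + 19x2

s.t.
  2x1 + 3x2 + s1 = 52
  3x1 + 4x2 + s2 = 64
  5x1 + 5x2 + s3 = 90
  x1 + 3x2 + s4 = 46
  x1, x2, s1, s2, s3, s4 ≥ 0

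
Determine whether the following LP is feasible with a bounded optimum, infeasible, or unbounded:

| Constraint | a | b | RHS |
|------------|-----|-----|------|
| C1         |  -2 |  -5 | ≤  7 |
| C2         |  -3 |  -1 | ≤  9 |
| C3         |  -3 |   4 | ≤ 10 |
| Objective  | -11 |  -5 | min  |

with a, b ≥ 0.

Unbounded (objective can decrease without bound)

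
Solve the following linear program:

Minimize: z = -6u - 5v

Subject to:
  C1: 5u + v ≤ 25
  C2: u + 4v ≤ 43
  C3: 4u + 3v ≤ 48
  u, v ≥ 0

Evaluate the objective at each vertex of the feasible region:
  z(0, 0) = 0
  z(5, 0) = -30
  z(3, 10) = -68  ←
  z(0, 10.75) = -53.75
The minimum is at u = 3, v = 10.

u = 3, v = 10, z = -68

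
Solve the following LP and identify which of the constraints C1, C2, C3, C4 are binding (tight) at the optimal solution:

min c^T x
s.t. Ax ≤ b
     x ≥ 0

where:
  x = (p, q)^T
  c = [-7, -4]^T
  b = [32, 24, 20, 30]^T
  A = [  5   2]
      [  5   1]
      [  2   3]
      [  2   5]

At p = 4, q = 4, compute slack b - a·x for each constraint:
  C1: 32 − 28 = 4  (slack)
  C2: 24 − 24 = 0  (binding)
  C3: 20 − 20 = 0  (binding)
  C4: 30 − 28 = 2  (slack)

Optimal: p = 4, q = 4
Binding: C2, C3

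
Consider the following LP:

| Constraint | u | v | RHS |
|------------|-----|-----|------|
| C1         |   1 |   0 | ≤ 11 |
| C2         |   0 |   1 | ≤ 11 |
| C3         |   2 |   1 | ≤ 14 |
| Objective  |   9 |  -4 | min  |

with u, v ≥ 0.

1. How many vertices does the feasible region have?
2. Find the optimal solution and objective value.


1. 4
2. u = 0, v = 11, z = -44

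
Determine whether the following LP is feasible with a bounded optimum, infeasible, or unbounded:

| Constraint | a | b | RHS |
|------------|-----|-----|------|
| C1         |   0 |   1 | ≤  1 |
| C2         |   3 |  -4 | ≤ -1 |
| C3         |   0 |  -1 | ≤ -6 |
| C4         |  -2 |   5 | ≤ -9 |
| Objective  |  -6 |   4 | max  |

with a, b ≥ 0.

Infeasible (no feasible solution exists)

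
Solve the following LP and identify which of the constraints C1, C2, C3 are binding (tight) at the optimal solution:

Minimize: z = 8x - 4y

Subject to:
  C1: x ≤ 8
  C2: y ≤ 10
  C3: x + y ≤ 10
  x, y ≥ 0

At x = 0, y = 10, compute slack b - a·x for each constraint:
  C1: 8 − 0 = 8  (slack)
  C2: 10 − 10 = 0  (binding)
  C3: 10 − 10 = 0  (binding)

Optimal: x = 0, y = 10
Binding: C2, C3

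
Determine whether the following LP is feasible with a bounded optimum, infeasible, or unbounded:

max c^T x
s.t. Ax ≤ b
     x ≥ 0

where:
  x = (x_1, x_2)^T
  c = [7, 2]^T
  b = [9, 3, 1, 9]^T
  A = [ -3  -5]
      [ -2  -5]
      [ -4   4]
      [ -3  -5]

Unbounded (objective can increase without bound)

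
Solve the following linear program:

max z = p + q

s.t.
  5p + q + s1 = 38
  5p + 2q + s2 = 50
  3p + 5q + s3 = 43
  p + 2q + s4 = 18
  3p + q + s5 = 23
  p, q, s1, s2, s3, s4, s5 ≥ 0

Evaluate the objective at each vertex of the feasible region:
  z(0, 0) = 0
  z(7.6, 0) = 7.6
  z(7.5, 0.5) = 8
  z(6, 5) = 11  ←
  z(0, 8.6) = 8.6
The maximum is at p = 6, q = 5.

p = 6, q = 5, z = 11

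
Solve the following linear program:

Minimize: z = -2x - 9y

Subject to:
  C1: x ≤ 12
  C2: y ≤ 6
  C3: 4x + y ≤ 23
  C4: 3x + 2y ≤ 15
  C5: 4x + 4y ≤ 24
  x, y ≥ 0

Evaluate the objective at each vertex of the feasible region:
  z(0, 0) = 0
  z(5, 0) = -10
  z(3, 3) = -33
  z(0, 6) = -54  ←
The minimum is at x = 0, y = 6.

x = 0, y = 6, z = -54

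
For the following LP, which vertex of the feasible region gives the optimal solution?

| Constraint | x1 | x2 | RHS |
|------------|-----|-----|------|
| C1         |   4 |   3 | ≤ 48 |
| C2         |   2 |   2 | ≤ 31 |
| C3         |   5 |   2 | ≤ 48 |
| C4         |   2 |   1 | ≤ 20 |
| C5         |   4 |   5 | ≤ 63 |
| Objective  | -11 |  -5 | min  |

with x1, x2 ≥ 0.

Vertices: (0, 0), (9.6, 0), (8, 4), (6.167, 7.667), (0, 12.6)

Evaluate the objective at each vertex of the feasible region:
  z(0, 0) = 0
  z(9.6, 0) = -105.6
  z(8, 4) = -108  ←
  z(6.167, 7.667) = -106.2
  z(0, 12.6) = -63
The minimum is at x1 = 8, x2 = 4.

(8, 4)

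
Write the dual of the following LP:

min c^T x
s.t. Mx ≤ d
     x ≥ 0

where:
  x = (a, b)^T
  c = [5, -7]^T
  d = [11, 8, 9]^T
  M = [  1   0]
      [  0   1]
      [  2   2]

Primal min cᵀx s.t. Ax ≤ b, x ≥ 0  →  Dual max −bᵀy s.t. Aᵀy ≥ −c, y ≥ 0.

Maximize: z = -11y1 - 8y2 - 9y3

Subject to:
  y1 + 2y3 ≥ -5
  y2 + 2y3 ≥ 7
  y1, y2, y3 ≥ 0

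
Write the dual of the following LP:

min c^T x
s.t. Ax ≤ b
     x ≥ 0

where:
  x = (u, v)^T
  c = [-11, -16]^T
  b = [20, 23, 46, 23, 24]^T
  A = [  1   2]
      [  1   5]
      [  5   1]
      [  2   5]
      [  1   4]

Primal min cᵀx s.t. Ax ≤ b, x ≥ 0  →  Dual max −bᵀy s.t. Aᵀy ≥ −c, y ≥ 0.

Maximize: z = -20y1 - 23y2 - 46y3 - 23y4 - 24y5

Subject to:
  y1 + y2 + 5y3 + 2y4 + y5 ≥ 11
  2y1 + 5y2 + y3 + 5y4 + 4y5 ≥ 16
  y1, y2, y3, y4, y5 ≥ 0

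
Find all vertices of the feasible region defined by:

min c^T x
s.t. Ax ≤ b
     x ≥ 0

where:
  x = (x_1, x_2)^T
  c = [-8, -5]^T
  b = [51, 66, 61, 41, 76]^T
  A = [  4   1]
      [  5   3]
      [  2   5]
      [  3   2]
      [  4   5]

(0, 0), (12.75, 0), (12.43, 1.286), (9, 7), (7.571, 9.143), (7.5, 9.2), (0, 12.2)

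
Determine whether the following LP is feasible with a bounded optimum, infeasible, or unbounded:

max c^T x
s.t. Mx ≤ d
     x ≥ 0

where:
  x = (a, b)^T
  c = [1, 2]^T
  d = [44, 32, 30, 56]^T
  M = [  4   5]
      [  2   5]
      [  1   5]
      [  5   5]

Feasible with a bounded optimal solution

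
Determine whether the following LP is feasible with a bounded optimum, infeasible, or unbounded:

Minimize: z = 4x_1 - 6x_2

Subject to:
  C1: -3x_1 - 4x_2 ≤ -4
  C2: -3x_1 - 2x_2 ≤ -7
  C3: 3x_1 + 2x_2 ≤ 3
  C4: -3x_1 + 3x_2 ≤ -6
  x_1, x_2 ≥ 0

Infeasible (no feasible solution exists)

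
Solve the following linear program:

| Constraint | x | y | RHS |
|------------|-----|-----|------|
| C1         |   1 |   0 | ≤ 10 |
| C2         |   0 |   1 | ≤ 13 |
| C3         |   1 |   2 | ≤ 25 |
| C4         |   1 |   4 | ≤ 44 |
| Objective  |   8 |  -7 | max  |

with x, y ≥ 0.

Evaluate the objective at each vertex of the feasible region:
  z(0, 0) = 0
  z(10, 0) = 80  ←
  z(10, 7.5) = 27.5
  z(6, 9.5) = -18.5
  z(0, 11) = -77
The maximum is at x = 10, y = 0.

x = 10, y = 0, z = 80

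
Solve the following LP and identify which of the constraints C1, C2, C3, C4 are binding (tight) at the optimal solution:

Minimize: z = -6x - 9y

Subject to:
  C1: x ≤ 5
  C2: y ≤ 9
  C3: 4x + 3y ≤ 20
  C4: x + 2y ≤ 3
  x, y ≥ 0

At x = 3, y = 0, compute slack b - a·x for each constraint:
  C1: 5 − 3 = 2  (slack)
  C2: 9 − 0 = 9  (slack)
  C3: 20 − 12 = 8  (slack)
  C4: 3 − 3 = 0  (binding)

Optimal: x = 3, y = 0
Binding: C4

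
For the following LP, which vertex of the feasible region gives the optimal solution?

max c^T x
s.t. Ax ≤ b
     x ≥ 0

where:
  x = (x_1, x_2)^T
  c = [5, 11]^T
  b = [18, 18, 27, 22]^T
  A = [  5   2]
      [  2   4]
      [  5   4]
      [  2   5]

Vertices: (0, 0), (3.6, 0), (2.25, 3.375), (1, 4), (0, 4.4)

Evaluate the objective at each vertex of the feasible region:
  z(0, 0) = 0
  z(3.6, 0) = 18
  z(2.25, 3.375) = 48.38
  z(1, 4) = 49  ←
  z(0, 4.4) = 48.4
The maximum is at x_1 = 1, x_2 = 4.

(1, 4)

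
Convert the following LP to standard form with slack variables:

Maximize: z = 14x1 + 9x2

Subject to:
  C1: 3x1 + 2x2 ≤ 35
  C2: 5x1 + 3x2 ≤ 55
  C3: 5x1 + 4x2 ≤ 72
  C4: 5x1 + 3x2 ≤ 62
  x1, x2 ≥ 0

max z = 14x1 + 9x2

s.t.
  3x1 + 2x2 + s1 = 35
  5x1 + 3x2 + s2 = 55
  5x1 + 4x2 + s3 = 72
  5x1 + 3x2 + s4 = 62
  x1, x2, s1, s2, s3, s4 ≥ 0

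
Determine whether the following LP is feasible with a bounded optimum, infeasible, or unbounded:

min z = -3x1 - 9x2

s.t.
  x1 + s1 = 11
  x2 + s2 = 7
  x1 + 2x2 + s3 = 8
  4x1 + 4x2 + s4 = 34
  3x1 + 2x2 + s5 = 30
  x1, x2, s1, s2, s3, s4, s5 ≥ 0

Feasible with a bounded optimal solution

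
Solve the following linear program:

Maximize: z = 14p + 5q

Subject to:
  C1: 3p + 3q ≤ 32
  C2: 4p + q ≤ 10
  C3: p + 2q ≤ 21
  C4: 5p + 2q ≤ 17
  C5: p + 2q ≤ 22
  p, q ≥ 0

Evaluate the objective at each vertex of the feasible region:
  z(0, 0) = 0
  z(2.5, 0) = 35
  z(1, 6) = 44  ←
  z(0, 8.5) = 42.5
The maximum is at p = 1, q = 6.

p = 1, q = 6, z = 44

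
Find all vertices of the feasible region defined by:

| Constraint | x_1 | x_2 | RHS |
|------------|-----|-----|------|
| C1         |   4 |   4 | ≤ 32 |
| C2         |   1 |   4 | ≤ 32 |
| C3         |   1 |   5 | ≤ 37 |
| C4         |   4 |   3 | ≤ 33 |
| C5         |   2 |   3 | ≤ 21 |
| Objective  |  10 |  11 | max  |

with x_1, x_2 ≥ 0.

(0, 0), (8, 0), (3, 5), (0, 7)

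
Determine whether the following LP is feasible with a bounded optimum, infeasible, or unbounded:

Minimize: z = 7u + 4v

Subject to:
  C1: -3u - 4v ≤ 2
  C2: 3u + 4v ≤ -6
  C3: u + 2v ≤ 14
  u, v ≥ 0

Infeasible (no feasible solution exists)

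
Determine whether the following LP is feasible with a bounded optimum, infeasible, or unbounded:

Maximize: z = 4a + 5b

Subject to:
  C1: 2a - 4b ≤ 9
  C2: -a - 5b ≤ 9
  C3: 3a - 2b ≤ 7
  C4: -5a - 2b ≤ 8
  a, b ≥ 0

Unbounded (objective can increase without bound)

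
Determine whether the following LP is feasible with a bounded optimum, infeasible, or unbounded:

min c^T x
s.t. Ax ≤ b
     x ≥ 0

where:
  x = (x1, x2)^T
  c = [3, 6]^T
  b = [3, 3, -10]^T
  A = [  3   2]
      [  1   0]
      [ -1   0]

Infeasible (no feasible solution exists)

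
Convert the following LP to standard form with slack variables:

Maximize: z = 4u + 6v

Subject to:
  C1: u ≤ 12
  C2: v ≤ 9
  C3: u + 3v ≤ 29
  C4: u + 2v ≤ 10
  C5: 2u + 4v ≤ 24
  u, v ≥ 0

max z = 4u + 6v

s.t.
  u + s1 = 12
  v + s2 = 9
  u + 3v + s3 = 29
  u + 2v + s4 = 10
  2u + 4v + s5 = 24
  u, v, s1, s2, s3, s4, s5 ≥ 0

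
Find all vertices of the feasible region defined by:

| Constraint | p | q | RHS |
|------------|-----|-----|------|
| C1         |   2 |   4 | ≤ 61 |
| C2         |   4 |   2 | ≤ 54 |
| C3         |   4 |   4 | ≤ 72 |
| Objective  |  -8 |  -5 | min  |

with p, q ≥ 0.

(0, 0), (13.5, 0), (9, 9), (5.5, 12.5), (0, 15.25)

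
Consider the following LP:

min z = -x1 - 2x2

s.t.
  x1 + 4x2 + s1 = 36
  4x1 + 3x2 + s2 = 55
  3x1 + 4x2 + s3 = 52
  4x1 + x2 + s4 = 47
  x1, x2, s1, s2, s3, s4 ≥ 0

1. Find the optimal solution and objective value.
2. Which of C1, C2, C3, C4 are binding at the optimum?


1. x1 = 8, x2 = 7, z = -22
2. C1, C3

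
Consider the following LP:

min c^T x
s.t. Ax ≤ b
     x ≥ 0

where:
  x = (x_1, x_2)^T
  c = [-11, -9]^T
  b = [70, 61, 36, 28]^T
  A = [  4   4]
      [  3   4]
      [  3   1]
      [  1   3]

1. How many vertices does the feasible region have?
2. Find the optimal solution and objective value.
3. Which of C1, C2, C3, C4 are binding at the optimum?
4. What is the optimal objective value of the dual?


1. 4
2. x_1 = 10, x_2 = 6, z = -164
3. C3, C4
4. -164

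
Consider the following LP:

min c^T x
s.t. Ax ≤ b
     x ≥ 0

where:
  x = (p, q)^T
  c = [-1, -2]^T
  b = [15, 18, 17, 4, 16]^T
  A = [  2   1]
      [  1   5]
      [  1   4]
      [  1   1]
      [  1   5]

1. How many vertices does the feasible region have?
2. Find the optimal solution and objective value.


1. 4
2. p = 1, q = 3, z = -7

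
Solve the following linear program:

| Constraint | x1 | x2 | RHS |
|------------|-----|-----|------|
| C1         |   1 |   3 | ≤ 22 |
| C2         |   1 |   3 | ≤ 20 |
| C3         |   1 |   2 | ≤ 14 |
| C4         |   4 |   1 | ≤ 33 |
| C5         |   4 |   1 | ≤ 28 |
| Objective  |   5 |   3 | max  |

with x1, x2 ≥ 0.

Evaluate the objective at each vertex of the feasible region:
  z(0, 0) = 0
  z(7, 0) = 35
  z(6, 4) = 42  ←
  z(2, 6) = 28
  z(0, 6.667) = 20
The maximum is at x1 = 6, x2 = 4.

x1 = 6, x2 = 4, z = 42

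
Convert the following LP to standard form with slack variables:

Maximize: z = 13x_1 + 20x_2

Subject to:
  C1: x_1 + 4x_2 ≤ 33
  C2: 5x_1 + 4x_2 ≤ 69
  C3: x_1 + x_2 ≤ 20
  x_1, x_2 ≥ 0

max z = 13x_1 + 20x_2

s.t.
  x_1 + 4x_2 + s1 = 33
  5x_1 + 4x_2 + s2 = 69
  x_1 + x_2 + s3 = 20
  x_1, x_2, s1, s2, s3 ≥ 0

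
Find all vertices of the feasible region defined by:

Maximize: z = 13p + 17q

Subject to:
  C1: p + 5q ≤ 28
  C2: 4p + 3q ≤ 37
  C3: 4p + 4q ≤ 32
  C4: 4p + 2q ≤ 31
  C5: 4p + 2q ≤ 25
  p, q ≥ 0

(0, 0), (6.25, 0), (4.5, 3.5), (3, 5), (0, 5.6)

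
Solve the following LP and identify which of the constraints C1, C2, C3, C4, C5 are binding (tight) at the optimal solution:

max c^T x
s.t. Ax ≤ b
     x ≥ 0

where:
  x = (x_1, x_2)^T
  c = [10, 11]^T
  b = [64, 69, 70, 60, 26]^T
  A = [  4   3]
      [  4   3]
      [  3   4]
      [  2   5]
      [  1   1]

At x_1 = 10, x_2 = 8, compute slack b - a·x for each constraint:
  C1: 64 − 64 = 0  (binding)
  C2: 69 − 64 = 5  (slack)
  C3: 70 − 62 = 8  (slack)
  C4: 60 − 60 = 0  (binding)
  C5: 26 − 18 = 8  (slack)

Optimal: x_1 = 10, x_2 = 8
Binding: C1, C4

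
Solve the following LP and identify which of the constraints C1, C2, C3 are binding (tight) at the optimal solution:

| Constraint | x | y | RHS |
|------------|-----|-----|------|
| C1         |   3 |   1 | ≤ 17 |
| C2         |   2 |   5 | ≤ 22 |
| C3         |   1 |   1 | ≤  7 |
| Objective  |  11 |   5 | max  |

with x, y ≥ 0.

At x = 5, y = 2, compute slack b - a·x for each constraint:
  C1: 17 − 17 = 0  (binding)
  C2: 22 − 20 = 2  (slack)
  C3: 7 − 7 = 0  (binding)

Optimal: x = 5, y = 2
Binding: C1, C3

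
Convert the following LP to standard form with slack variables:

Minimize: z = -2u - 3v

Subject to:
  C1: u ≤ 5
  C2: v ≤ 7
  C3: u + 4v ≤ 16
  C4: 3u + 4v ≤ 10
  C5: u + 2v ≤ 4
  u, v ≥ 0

min z = -2u - 3v

s.t.
  u + s1 = 5
  v + s2 = 7
  u + 4v + s3 = 16
  3u + 4v + s4 = 10
  u + 2v + s5 = 4
  u, v, s1, s2, s3, s4, s5 ≥ 0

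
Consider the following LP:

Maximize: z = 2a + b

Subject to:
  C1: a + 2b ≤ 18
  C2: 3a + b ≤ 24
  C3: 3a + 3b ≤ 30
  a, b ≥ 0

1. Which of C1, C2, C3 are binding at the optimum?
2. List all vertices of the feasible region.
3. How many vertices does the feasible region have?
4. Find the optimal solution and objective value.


1. C2, C3
2. (0, 0), (8, 0), (7, 3), (2, 8), (0, 9)
3. 5
4. a = 7, b = 3, z = 17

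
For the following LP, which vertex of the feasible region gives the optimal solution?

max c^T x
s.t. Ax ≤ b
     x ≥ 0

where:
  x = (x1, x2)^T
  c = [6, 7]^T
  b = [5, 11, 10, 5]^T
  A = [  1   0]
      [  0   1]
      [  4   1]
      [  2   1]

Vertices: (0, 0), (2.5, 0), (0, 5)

Evaluate the objective at each vertex of the feasible region:
  z(0, 0) = 0
  z(2.5, 0) = 15
  z(0, 5) = 35  ←
The maximum is at x1 = 0, x2 = 5.

(0, 5)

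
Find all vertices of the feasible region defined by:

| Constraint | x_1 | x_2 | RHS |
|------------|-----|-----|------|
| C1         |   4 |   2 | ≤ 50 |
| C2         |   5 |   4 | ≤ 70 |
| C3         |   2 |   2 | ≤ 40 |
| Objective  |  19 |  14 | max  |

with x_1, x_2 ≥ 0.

(0, 0), (12.5, 0), (10, 5), (0, 17.5)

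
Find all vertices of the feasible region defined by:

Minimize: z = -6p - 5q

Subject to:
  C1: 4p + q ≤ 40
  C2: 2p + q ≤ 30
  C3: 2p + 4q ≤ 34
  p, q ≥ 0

(0, 0), (10, 0), (9, 4), (0, 8.5)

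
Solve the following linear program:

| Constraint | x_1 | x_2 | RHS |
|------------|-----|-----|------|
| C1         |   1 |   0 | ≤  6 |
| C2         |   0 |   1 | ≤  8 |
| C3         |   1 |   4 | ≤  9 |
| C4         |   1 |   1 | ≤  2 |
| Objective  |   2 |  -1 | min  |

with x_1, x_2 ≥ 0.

Evaluate the objective at each vertex of the feasible region:
  z(0, 0) = 0
  z(2, 0) = 4
  z(0, 2) = -2  ←
The minimum is at x_1 = 0, x_2 = 2.

x_1 = 0, x_2 = 2, z = -2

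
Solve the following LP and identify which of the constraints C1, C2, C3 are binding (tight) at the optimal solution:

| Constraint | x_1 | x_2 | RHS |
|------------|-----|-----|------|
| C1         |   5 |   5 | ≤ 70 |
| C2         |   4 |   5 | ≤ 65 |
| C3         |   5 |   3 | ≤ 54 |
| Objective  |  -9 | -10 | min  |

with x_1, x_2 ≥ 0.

At x_1 = 5, x_2 = 9, compute slack b - a·x for each constraint:
  C1: 70 − 70 = 0  (binding)
  C2: 65 − 65 = 0  (binding)
  C3: 54 − 52 = 2  (slack)

Optimal: x_1 = 5, x_2 = 9
Binding: C1, C2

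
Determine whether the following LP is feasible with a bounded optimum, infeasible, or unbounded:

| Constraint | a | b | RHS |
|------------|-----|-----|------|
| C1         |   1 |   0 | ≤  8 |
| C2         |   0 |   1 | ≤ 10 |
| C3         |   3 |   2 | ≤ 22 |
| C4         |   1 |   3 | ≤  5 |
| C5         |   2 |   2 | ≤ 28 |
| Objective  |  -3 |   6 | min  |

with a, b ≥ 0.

Feasible with a bounded optimal solution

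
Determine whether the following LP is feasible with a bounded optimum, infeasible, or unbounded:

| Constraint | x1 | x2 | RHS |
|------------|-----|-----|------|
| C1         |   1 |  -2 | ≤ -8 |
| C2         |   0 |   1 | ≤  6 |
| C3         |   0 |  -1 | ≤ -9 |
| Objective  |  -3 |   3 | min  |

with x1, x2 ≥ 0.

Infeasible (no feasible solution exists)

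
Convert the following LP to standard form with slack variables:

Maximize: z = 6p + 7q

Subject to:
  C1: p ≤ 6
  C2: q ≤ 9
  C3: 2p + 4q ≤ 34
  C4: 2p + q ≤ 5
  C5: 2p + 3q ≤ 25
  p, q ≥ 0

max z = 6p + 7q

s.t.
  p + s1 = 6
  q + s2 = 9
  2p + 4q + s3 = 34
  2p + q + s4 = 5
  2p + 3q + s5 = 25
  p, q, s1, s2, s3, s4, s5 ≥ 0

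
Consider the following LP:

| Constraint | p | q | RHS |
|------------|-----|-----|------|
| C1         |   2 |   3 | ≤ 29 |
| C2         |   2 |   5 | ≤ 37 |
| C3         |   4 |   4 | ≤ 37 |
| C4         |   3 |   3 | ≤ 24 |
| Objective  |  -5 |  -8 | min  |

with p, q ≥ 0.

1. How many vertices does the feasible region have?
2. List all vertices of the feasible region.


1. 4
2. (0, 0), (8, 0), (1, 7), (0, 7.4)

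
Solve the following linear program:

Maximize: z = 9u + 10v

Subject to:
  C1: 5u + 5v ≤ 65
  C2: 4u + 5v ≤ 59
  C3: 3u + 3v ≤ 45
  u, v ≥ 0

Evaluate the objective at each vertex of the feasible region:
  z(0, 0) = 0
  z(13, 0) = 117
  z(6, 7) = 124  ←
  z(0, 11.8) = 118
The maximum is at u = 6, v = 7.

u = 6, v = 7, z = 124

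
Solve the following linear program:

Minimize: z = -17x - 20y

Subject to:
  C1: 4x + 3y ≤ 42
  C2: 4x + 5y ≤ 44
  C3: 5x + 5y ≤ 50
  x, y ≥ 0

Evaluate the objective at each vertex of the feasible region:
  z(0, 0) = 0
  z(10, 0) = -170
  z(6, 4) = -182  ←
  z(0, 8.8) = -176
The minimum is at x = 6, y = 4.

x = 6, y = 4, z = -182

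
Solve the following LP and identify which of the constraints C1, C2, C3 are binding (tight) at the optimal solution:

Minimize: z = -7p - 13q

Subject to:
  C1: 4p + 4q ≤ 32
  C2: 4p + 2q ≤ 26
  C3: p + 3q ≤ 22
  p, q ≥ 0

At p = 1, q = 7, compute slack b - a·x for each constraint:
  C1: 32 − 32 = 0  (binding)
  C2: 26 − 18 = 8  (slack)
  C3: 22 − 22 = 0  (binding)

Optimal: p = 1, q = 7
Binding: C1, C3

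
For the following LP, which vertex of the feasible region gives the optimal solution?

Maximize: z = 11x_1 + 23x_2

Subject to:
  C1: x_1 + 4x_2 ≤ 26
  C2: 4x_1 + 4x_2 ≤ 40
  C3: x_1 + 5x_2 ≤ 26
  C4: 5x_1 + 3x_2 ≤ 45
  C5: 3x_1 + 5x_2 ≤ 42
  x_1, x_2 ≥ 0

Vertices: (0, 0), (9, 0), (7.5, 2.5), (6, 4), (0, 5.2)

Evaluate the objective at each vertex of the feasible region:
  z(0, 0) = 0
  z(9, 0) = 99
  z(7.5, 2.5) = 140
  z(6, 4) = 158  ←
  z(0, 5.2) = 119.6
The maximum is at x_1 = 6, x_2 = 4.

(6, 4)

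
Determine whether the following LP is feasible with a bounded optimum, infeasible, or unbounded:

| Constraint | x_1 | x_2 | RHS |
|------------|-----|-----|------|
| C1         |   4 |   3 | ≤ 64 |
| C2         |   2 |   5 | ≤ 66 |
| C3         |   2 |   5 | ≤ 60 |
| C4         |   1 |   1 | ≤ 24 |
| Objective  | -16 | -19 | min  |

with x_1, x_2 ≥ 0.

Feasible with a bounded optimal solution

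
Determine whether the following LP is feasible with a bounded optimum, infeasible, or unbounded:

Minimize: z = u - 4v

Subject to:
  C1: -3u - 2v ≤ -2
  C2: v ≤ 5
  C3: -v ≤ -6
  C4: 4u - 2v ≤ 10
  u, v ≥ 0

Infeasible (no feasible solution exists)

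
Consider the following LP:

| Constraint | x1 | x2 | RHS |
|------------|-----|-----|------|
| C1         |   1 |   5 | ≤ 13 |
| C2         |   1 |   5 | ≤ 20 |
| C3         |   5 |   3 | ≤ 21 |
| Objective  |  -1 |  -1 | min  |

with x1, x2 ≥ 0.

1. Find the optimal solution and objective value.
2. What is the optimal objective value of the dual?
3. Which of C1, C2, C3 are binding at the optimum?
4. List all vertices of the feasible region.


1. x1 = 3, x2 = 2, z = -5
2. -5
3. C1, C3
4. (0, 0), (4.2, 0), (3, 2), (0, 2.6)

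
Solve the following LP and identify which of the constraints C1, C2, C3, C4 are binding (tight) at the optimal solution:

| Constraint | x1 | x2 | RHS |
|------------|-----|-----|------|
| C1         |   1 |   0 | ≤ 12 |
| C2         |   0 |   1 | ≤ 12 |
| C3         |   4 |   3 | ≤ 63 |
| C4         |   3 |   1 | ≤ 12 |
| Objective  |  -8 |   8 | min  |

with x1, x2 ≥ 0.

At x1 = 4, x2 = 0, compute slack b - a·x for each constraint:
  C1: 12 − 4 = 8  (slack)
  C2: 12 − 0 = 12  (slack)
  C3: 63 − 16 = 47  (slack)
  C4: 12 − 12 = 0  (binding)

Optimal: x1 = 4, x2 = 0
Binding: C4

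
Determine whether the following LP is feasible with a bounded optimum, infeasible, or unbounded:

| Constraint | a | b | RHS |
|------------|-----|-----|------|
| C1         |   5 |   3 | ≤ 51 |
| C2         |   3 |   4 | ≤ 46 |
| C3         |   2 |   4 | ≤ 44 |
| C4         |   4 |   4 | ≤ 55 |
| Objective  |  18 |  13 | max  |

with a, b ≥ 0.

Feasible with a bounded optimal solution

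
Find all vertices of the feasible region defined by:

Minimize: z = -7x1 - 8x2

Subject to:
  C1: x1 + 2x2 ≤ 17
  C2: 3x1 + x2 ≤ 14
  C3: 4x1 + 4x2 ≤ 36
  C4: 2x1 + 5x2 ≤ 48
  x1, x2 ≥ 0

(0, 0), (4.667, 0), (2.5, 6.5), (1, 8), (0, 8.5)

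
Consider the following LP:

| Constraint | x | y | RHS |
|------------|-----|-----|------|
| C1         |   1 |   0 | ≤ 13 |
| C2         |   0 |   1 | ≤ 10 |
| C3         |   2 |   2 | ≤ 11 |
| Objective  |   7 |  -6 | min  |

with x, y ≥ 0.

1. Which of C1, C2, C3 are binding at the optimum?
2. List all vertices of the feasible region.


1. C3
2. (0, 0), (5.5, 0), (0, 5.5)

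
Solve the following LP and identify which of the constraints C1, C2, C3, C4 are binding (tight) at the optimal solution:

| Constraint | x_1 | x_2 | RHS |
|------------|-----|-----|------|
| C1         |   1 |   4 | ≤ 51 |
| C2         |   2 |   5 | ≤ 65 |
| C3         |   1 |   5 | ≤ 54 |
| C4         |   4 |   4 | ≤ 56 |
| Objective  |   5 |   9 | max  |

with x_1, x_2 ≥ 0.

At x_1 = 4, x_2 = 10, compute slack b - a·x for each constraint:
  C1: 51 − 44 = 7  (slack)
  C2: 65 − 58 = 7  (slack)
  C3: 54 − 54 = 0  (binding)
  C4: 56 − 56 = 0  (binding)

Optimal: x_1 = 4, x_2 = 10
Binding: C3, C4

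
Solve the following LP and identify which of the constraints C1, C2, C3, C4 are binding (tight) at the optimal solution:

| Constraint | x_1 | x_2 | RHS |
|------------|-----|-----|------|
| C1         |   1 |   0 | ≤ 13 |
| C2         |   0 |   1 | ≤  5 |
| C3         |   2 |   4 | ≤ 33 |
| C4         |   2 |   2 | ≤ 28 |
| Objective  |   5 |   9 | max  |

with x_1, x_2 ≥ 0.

At x_1 = 11.5, x_2 = 2.5, compute slack b - a·x for each constraint:
  C1: 13 − 11.5 = 1.5  (slack)
  C2: 5 − 2.5 = 2.5  (slack)
  C3: 33 − 33 = 0  (binding)
  C4: 28 − 28 = 0  (binding)

Optimal: x_1 = 11.5, x_2 = 2.5
Binding: C3, C4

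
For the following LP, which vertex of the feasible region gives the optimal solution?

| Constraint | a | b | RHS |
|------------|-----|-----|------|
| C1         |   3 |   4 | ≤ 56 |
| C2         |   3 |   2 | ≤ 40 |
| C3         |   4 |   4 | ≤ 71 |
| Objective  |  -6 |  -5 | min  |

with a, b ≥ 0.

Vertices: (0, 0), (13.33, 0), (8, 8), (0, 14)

Evaluate the objective at each vertex of the feasible region:
  z(0, 0) = 0
  z(13.33, 0) = -80
  z(8, 8) = -88  ←
  z(0, 14) = -70
The minimum is at a = 8, b = 8.

(8, 8)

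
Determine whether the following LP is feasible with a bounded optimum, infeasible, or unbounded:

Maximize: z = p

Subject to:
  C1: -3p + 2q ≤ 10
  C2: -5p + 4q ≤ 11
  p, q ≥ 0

Unbounded (objective can increase without bound)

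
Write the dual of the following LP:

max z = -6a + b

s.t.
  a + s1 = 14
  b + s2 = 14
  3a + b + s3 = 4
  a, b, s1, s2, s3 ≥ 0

Primal max cᵀx s.t. Ax ≤ b, x ≥ 0  →  Dual min bᵀy s.t. Aᵀy ≥ c, y ≥ 0.

Minimize: z = 14y1 + 14y2 + 4y3

Subject to:
  y1 + 3y3 ≥ -6
  y2 + y3 ≥ 1
  y1, y2, y3 ≥ 0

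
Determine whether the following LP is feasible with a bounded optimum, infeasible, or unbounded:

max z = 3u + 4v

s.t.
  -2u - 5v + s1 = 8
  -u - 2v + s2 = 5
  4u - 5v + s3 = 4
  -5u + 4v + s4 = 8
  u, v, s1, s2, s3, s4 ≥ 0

Unbounded (objective can increase without bound)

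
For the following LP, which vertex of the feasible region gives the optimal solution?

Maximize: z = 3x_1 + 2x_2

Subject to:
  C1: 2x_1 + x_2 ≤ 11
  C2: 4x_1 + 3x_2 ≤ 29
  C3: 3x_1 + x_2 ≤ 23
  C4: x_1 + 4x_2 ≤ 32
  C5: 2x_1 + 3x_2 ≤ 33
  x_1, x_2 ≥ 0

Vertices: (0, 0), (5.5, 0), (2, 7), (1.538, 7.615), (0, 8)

Evaluate the objective at each vertex of the feasible region:
  z(0, 0) = 0
  z(5.5, 0) = 16.5
  z(2, 7) = 20  ←
  z(1.538, 7.615) = 19.85
  z(0, 8) = 16
The maximum is at x_1 = 2, x_2 = 7.

(2, 7)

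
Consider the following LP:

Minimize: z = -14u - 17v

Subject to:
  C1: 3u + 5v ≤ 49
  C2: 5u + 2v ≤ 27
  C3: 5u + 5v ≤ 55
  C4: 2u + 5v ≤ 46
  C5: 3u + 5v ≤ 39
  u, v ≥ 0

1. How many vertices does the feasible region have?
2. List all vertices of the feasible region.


1. 4
2. (0, 0), (5.4, 0), (3, 6), (0, 7.8)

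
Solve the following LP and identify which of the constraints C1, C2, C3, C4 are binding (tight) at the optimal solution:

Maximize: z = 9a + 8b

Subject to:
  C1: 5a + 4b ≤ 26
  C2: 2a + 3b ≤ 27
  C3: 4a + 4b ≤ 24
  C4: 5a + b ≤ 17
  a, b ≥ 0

At a = 2, b = 4, compute slack b - a·x for each constraint:
  C1: 26 − 26 = 0  (binding)
  C2: 27 − 16 = 11  (slack)
  C3: 24 − 24 = 0  (binding)
  C4: 17 − 14 = 3  (slack)

Optimal: a = 2, b = 4
Binding: C1, C3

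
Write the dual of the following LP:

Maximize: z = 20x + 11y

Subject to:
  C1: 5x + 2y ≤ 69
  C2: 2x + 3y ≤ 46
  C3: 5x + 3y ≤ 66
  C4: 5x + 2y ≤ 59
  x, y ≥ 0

Primal max cᵀx s.t. Ax ≤ b, x ≥ 0  →  Dual min bᵀy s.t. Aᵀy ≥ c, y ≥ 0.

Minimize: z = 69y1 + 46y2 + 66y3 + 59y4

Subject to:
  5y1 + 2y2 + 5y3 + 5y4 ≥ 20
  2y1 + 3y2 + 3y3 + 2y4 ≥ 11
  y1, y2, y3, y4 ≥ 0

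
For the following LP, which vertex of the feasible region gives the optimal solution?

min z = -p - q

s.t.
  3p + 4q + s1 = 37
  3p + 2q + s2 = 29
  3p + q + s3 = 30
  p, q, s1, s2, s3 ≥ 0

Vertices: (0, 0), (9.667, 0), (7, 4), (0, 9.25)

Evaluate the objective at each vertex of the feasible region:
  z(0, 0) = 0
  z(9.667, 0) = -9.667
  z(7, 4) = -11  ←
  z(0, 9.25) = -9.25
The minimum is at p = 7, q = 4.

(7, 4)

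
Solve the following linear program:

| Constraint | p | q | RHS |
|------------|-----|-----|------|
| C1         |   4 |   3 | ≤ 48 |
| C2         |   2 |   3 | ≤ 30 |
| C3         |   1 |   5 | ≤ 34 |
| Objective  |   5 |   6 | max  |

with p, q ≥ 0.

Evaluate the objective at each vertex of the feasible region:
  z(0, 0) = 0
  z(12, 0) = 60
  z(9, 4) = 69  ←
  z(6.857, 5.429) = 66.86
  z(0, 6.8) = 40.8
The maximum is at p = 9, q = 4.

p = 9, q = 4, z = 69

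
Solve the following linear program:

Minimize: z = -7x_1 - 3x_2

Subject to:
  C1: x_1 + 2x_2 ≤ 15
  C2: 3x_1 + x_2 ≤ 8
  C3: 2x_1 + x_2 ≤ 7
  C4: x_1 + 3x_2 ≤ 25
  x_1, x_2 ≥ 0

Evaluate the objective at each vertex of the feasible region:
  z(0, 0) = 0
  z(2.667, 0) = -18.67
  z(1, 5) = -22  ←
  z(0, 7) = -21
The minimum is at x_1 = 1, x_2 = 5.

x_1 = 1, x_2 = 5, z = -22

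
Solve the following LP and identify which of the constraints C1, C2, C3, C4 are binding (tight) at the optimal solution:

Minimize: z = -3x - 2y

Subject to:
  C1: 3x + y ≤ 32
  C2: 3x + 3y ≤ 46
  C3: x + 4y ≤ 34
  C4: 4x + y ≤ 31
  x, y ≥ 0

At x = 6, y = 7, compute slack b - a·x for each constraint:
  C1: 32 − 25 = 7  (slack)
  C2: 46 − 39 = 7  (slack)
  C3: 34 − 34 = 0  (binding)
  C4: 31 − 31 = 0  (binding)

Optimal: x = 6, y = 7
Binding: C3, C4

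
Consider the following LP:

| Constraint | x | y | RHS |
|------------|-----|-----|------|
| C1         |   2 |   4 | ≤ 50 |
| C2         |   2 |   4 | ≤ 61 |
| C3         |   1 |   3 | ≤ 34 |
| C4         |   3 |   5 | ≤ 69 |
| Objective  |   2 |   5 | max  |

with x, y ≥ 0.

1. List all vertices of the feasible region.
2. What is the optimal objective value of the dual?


1. (0, 0), (23, 0), (13, 6), (7, 9), (0, 11.33)
2. 59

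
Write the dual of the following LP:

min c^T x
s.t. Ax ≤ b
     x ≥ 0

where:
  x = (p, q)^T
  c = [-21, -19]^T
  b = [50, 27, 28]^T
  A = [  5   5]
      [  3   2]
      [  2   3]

Primal min cᵀx s.t. Ax ≤ b, x ≥ 0  →  Dual max −bᵀy s.t. Aᵀy ≥ −c, y ≥ 0.

Maximize: z = -50y1 - 27y2 - 28y3

Subject to:
  5y1 + 3y2 + 2y3 ≥ 21
  5y1 + 2y2 + 3y3 ≥ 19
  y1, y2, y3 ≥ 0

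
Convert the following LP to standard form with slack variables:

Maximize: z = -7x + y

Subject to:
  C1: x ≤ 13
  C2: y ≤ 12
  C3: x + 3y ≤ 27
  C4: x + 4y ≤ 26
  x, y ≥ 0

max z = -7x + y

s.t.
  x + s1 = 13
  y + s2 = 12
  x + 3y + s3 = 27
  x + 4y + s4 = 26
  x, y, s1, s2, s3, s4 ≥ 0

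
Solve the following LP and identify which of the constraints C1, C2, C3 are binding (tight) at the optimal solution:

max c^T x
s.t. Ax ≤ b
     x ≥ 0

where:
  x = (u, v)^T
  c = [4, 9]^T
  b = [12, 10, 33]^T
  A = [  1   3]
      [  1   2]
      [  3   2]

At u = 6, v = 2, compute slack b - a·x for each constraint:
  C1: 12 − 12 = 0  (binding)
  C2: 10 − 10 = 0  (binding)
  C3: 33 − 22 = 11  (slack)

Optimal: u = 6, v = 2
Binding: C1, C2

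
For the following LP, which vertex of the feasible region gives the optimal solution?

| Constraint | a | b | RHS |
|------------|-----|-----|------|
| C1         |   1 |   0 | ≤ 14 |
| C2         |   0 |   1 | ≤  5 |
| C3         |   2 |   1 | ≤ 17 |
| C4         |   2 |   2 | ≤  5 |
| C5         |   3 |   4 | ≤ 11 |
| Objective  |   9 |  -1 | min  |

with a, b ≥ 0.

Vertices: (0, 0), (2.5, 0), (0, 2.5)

Evaluate the objective at each vertex of the feasible region:
  z(0, 0) = 0
  z(2.5, 0) = 22.5
  z(0, 2.5) = -2.5  ←
The minimum is at a = 0, b = 2.5.

(0, 2.5)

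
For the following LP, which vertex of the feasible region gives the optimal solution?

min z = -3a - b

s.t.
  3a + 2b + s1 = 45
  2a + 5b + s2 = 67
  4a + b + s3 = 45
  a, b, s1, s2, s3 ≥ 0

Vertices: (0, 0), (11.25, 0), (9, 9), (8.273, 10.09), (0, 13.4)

Evaluate the objective at each vertex of the feasible region:
  z(0, 0) = 0
  z(11.25, 0) = -33.75
  z(9, 9) = -36  ←
  z(8.273, 10.09) = -34.91
  z(0, 13.4) = -13.4
The minimum is at a = 9, b = 9.

(9, 9)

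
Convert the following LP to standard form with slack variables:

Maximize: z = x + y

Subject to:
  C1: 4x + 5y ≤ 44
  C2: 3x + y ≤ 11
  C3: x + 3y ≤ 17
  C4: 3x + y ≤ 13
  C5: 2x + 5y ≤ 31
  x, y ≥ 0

max z = x + y

s.t.
  4x + 5y + s1 = 44
  3x + y + s2 = 11
  x + 3y + s3 = 17
  3x + y + s4 = 13
  2x + 5y + s5 = 31
  x, y, s1, s2, s3, s4, s5 ≥ 0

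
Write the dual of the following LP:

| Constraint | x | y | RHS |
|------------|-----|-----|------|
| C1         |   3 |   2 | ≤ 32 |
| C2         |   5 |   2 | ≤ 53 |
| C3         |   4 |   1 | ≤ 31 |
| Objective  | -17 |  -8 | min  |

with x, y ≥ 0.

Primal min cᵀx s.t. Ax ≤ b, x ≥ 0  →  Dual max −bᵀy s.t. Aᵀy ≥ −c, y ≥ 0.

Maximize: z = -32y1 - 53y2 - 31y3

Subject to:
  3y1 + 5y2 + 4y3 ≥ 17
  2y1 + 2y2 + y3 ≥ 8
  y1, y2, y3 ≥ 0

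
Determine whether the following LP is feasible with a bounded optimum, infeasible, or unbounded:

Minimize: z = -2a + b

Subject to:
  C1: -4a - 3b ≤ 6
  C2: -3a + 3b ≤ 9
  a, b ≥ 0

Unbounded (objective can decrease without bound)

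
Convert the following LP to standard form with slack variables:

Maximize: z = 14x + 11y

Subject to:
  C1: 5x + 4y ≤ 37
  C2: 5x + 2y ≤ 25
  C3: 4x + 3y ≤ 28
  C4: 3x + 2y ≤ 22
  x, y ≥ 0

max z = 14x + 11y

s.t.
  5x + 4y + s1 = 37
  5x + 2y + s2 = 25
  4x + 3y + s3 = 28
  3x + 2y + s4 = 22
  x, y, s1, s2, s3, s4 ≥ 0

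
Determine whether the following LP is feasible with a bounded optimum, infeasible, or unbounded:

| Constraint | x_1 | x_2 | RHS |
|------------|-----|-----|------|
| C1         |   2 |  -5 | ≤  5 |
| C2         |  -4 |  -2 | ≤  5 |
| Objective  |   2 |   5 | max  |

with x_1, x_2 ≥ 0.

Unbounded (objective can increase without bound)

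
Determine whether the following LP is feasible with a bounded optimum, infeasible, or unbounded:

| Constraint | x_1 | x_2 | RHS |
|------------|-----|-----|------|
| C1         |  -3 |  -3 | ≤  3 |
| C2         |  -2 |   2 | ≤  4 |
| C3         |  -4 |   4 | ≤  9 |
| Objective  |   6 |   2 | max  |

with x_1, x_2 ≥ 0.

Unbounded (objective can increase without bound)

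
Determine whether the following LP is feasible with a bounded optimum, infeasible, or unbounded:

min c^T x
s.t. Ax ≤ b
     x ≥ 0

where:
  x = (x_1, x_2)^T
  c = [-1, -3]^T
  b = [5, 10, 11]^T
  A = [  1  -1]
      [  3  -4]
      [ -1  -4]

Unbounded (objective can decrease without bound)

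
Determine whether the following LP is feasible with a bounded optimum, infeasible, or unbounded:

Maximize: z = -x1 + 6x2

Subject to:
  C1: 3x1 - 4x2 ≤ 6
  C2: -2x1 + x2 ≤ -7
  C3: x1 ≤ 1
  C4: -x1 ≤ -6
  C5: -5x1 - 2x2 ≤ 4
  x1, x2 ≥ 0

Infeasible (no feasible solution exists)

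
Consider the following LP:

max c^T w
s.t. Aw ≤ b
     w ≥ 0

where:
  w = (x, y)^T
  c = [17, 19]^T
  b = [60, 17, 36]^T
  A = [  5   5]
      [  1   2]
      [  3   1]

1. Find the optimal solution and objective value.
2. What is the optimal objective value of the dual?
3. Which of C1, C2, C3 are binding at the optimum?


1. x = 7, y = 5, z = 214
2. 214
3. C1, C2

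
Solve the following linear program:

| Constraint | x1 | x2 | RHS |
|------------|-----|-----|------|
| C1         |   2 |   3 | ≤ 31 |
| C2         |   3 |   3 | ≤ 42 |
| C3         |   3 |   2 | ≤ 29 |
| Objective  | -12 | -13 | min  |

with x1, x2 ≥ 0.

Evaluate the objective at each vertex of the feasible region:
  z(0, 0) = 0
  z(9.667, 0) = -116
  z(5, 7) = -151  ←
  z(0, 10.33) = -134.3
The minimum is at x1 = 5, x2 = 7.

x1 = 5, x2 = 7, z = -151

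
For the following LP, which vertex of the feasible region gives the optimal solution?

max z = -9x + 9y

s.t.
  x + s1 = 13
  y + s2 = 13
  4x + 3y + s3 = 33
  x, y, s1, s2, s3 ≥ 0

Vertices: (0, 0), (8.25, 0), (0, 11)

Evaluate the objective at each vertex of the feasible region:
  z(0, 0) = 0
  z(8.25, 0) = -74.25
  z(0, 11) = 99  ←
The maximum is at x = 0, y = 11.

(0, 11)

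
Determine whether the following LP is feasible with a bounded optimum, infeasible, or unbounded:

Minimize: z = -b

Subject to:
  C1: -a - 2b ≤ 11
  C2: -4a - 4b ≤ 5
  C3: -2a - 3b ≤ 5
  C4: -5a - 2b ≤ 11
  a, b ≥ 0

Unbounded (objective can decrease without bound)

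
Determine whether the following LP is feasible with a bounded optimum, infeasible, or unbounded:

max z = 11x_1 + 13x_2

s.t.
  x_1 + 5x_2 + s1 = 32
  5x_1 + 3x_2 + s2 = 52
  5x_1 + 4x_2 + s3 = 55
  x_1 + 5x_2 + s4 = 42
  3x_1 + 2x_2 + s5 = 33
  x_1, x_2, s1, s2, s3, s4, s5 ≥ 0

Feasible with a bounded optimal solution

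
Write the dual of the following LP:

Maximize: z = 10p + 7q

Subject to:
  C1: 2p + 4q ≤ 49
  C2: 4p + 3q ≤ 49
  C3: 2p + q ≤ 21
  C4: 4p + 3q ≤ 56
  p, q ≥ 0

Primal max cᵀx s.t. Ax ≤ b, x ≥ 0  →  Dual min bᵀy s.t. Aᵀy ≥ c, y ≥ 0.

Minimize: z = 49y1 + 49y2 + 21y3 + 56y4

Subject to:
  2y1 + 4y2 + 2y3 + 4y4 ≥ 10
  4y1 + 3y2 + y3 + 3y4 ≥ 7
  y1, y2, y3, y4 ≥ 0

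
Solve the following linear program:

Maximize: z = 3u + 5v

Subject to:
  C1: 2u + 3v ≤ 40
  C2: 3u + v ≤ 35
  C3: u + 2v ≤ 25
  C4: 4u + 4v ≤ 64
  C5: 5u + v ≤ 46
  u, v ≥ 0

Evaluate the objective at each vertex of the feasible region:
  z(0, 0) = 0
  z(9.2, 0) = 27.6
  z(7.538, 8.308) = 64.15
  z(5, 10) = 65  ←
  z(0, 12.5) = 62.5
The maximum is at u = 5, v = 10.

u = 5, v = 10, z = 65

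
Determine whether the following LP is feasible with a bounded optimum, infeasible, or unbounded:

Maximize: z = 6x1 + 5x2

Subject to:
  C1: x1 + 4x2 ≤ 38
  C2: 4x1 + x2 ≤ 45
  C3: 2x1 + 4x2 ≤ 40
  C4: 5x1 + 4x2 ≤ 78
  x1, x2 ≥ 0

Feasible with a bounded optimal solution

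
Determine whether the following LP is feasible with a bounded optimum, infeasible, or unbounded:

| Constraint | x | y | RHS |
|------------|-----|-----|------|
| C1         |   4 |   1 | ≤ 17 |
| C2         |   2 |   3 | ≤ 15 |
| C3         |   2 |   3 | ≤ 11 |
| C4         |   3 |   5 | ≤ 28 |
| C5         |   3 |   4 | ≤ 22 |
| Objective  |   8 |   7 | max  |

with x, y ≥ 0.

Feasible with a bounded optimal solution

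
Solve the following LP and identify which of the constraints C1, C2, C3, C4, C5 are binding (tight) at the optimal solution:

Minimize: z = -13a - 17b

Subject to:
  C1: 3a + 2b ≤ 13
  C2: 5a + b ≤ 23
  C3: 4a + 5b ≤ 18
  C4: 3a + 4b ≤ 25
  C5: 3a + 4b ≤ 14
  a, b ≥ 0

At a = 2, b = 2, compute slack b - a·x for each constraint:
  C1: 13 − 10 = 3  (slack)
  C2: 23 − 12 = 11  (slack)
  C3: 18 − 18 = 0  (binding)
  C4: 25 − 14 = 11  (slack)
  C5: 14 − 14 = 0  (binding)

Optimal: a = 2, b = 2
Binding: C3, C5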